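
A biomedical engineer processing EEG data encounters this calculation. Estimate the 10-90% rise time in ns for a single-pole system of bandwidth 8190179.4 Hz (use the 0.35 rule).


Rise time from bandwidth relationship:
tr = 0.35 / BW
   = 0.35 / 8190179.4
   = 4.273410665e-08 s
   = 42.7341 ns

42.7341 ns


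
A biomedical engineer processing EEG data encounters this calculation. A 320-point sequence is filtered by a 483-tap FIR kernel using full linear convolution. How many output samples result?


Linear convolution output length:
L = N + M - 1
  = 320 + 483 - 1
  = 802 samples

802


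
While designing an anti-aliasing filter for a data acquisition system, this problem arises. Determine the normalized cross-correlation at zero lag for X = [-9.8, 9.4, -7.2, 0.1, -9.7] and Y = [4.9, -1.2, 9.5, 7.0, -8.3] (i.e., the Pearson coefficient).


Pearson correlation coefficient (population):
r = cov(X,Y) / (std(X) * std(Y))
Mean X = -3.44, Mean Y = 2.38
Cov(X,Y) = -1.1108
Std(X) = 7.364401, Std(Y) = 6.407308
r = -0.0235

-0.0235


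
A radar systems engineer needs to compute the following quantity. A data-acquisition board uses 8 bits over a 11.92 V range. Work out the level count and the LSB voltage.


Step 1 — number of quantization levels:
L = 2^N = 2^8 = 256

Step 2 — LSB step size:
delta = Vfs / L
      = 11.92 / 256
      = 0.0465625 V

Levels = 256; step size = 0.0465625 V


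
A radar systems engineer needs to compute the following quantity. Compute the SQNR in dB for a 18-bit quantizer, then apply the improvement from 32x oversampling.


Step 1 — baseline SQNR at Nyquist:
SQNR_base = 6.02*N + 1.76
          = 6.02*18 + 1.76
          = 110.12 dB

Step 2 — oversampling processing gain:
G = 10*log10(OSR) = 10*log10(32) = 15.05 dB

Step 3 — total:
SQNR_total = 110.12 + 15.05 = 125.17 dB

Base SQNR = 110.12 dB; oversampled SQNR = 125.17 dB


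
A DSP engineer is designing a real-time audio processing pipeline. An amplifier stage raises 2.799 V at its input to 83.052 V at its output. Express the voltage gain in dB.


Voltage gain in dB:
G = 20 * log10(Vout / Vin)
  = 20 * log10(83.052 / 2.799)
  = 20 * log10(29.672026)
  = 20 * 1.472347
  = 29.45 dB

29.45 dB


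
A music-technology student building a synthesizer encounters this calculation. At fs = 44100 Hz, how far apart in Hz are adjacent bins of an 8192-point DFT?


DFT frequency resolution:
df = fs / N
   = 44100 / 8192
   = 5.3833 Hz

5.3833 Hz


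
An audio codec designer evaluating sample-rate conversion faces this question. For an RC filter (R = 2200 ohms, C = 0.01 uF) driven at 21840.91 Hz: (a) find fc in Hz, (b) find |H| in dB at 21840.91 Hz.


Step 1 — cutoff frequency:
fc = 1 / (2*pi*R*C)
C = 0.01 uF = 1e-08 F
fc = 1 / (2*pi*2200*1e-08)
   = 7234.316 Hz

Step 2 — magnitude at f = 21840.91 Hz:
|H(f)| = 1 / sqrt(1 + (f/fc)^2)
f/fc = 21840.91 / 7234.316 = 3.01907
|H| = 1 / sqrt(1 + 9.114784) = 0.3144283
|H|_dB = 20*log10(0.3144283) = -10.05 dB

fc = 7234.316 Hz; |H(21840.91 Hz)| = -10.05 dB


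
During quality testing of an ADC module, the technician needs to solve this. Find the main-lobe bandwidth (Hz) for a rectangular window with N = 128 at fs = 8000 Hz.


Main lobe width for a rectangular window:
Width = 2 * fs / N
      = 2 * 8000 / 128
      = 16000 / 128
      = 125.0 Hz

125.0 Hz


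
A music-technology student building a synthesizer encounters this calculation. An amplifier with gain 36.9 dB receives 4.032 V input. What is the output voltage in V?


Output voltage from dB gain:
V_out = V_in * 10^(gain_dB / 20)
      = 4.032 * 10^(36.9 / 20)
      = 4.032 * 69.9842
      = 282.1763 V

282.1763 V


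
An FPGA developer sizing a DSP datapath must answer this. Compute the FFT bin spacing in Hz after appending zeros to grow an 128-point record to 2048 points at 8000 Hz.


Frequency resolution after zero-padding:
N_padded = 128 * 16 = 2048
df = fs / N_padded
   = 8000 / 2048
   = 3.9062 Hz

3.9062 Hz


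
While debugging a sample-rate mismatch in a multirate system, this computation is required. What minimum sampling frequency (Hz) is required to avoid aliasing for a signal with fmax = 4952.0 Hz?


The Nyquist rate is twice the maximum frequency component.
fs_min = 2 * fmax
      = 2 * 4952.0
      = 9904.0 Hz

9904.0


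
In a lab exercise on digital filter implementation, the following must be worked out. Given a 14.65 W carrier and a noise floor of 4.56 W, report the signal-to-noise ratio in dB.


SNR in decibels:
SNR = 10 * log10(Ps / Pn)
    = 10 * log10(14.65 / 4.56)
    = 10 * log10(3.2127)
    = 10 * 0.5069
    = 5.07 dB

5.07 dB


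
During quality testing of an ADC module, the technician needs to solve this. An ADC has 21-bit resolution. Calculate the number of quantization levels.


Number of quantization levels = 2^N
= 2^21
= 2097152

2097152


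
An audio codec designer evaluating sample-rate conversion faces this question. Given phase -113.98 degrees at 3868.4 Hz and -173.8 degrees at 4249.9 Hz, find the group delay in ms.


Group delay from phase difference:
tau = -d(phi)/d(omega)
d(phi) = -59.82 deg = -1.044056 rad
d(omega) = 2*pi*(4249.9 - 3868.4) = 2397.0352 rad/s
tau = -(-1.044056) / 2397.0352
    = 0.4356 ms

0.4356 ms


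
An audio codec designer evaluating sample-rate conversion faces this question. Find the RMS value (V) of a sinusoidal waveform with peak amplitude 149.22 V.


RMS voltage for a sinusoidal waveform:
V_rms = V_peak / sqrt(2)
      = 149.22 / 1.414214
      = 105.514 V

105.514 V


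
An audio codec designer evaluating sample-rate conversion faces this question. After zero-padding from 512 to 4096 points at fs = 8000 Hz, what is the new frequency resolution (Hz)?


Frequency resolution after zero-padding:
N_padded = 512 * 8 = 4096
df = fs / N_padded
   = 8000 / 4096
   = 1.9531 Hz

1.9531 Hz


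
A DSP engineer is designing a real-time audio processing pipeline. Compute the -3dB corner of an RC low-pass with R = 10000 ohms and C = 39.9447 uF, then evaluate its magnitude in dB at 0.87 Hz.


Step 1 — cutoff frequency:
fc = 1 / (2*pi*R*C)
C = 39.9447 uF = 3.99447e-05 F
fc = 1 / (2*pi*10000*3.99447e-05)
   = 0.398438 Hz

Step 2 — magnitude at f = 0.87 Hz:
|H(f)| = 1 / sqrt(1 + (f/fc)^2)
f/fc = 0.87 / 0.398438 = 2.183527
|H| = 1 / sqrt(1 + 4.76779) = 0.4163852
|H|_dB = 20*log10(0.4163852) = -7.61 dB

fc = 0.398438 Hz; |H(0.87 Hz)| = -7.61 dB


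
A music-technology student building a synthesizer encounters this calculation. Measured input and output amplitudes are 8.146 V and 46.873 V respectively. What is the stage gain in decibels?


Voltage gain in dB:
G = 20 * log10(Vout / Vin)
  = 20 * log10(46.873 / 8.146)
  = 20 * log10(5.754112)
  = 20 * 0.759978
  = 15.2 dB

15.2 dB


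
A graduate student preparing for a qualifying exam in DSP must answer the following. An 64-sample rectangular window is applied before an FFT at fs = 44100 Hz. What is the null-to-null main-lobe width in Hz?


Main lobe width for a rectangular window:
Width = 2 * fs / N
      = 2 * 44100 / 64
      = 88200 / 64
      = 1378.125 Hz

1378.125 Hz


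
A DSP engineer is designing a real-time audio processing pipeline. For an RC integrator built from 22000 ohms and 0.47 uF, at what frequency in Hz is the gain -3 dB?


Cutoff frequency of a first-order RC filter:
fc = 1 / (2 * pi * R * C)
C = 0.47 uF = 4.7e-07 F
fc = 1 / (2 * pi * 22000 * 4.7e-07)
   = 1 / 0.064968136076237
   = 15.392161 Hz

15.392161 Hz


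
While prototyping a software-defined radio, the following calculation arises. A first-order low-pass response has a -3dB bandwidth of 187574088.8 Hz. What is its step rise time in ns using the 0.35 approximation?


Rise time from bandwidth relationship:
tr = 0.35 / BW
   = 0.35 / 187574088.8
   = 1.865929363e-09 s
   = 1.8659 ns

1.8659 ns


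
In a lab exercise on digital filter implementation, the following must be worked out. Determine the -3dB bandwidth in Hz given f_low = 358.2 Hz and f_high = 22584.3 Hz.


Bandwidth is the difference of -3dB frequencies:
BW = f_high - f_low
   = 22584.3 - 358.2
   = 22226.1 Hz

22226.1 Hz


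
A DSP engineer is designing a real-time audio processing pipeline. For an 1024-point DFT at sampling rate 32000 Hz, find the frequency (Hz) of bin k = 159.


Frequency of DFT bin k:
f_k = k * fs / N
    = 159 * 32000 / 1024
    = 5088000 / 1024
    = 4968.75 Hz

4968.75 Hz


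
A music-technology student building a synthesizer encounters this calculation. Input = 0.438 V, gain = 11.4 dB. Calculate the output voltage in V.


Output voltage from dB gain:
V_out = V_in * 10^(gain_dB / 20)
      = 0.438 * 10^(11.4 / 20)
      = 0.438 * 3.715352
      = 1.6273 V

1.6273 V


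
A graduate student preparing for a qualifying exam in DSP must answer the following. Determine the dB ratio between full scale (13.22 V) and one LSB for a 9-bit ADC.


Dynamic range from full-scale to LSB:
V_min = V_max / 2^bits = 13.22 / 2^9
DR = 20 * log10(V_max / V_min)
   = 20 * log10(2^9)
   = 20 * 9 * log10(2)
   = 54.19 dB

54.19 dB


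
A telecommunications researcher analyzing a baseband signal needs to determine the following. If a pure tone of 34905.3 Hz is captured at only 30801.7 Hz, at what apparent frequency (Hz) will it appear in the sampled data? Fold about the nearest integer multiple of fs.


Compute the nearest integer multiple of fs to the signal:
n = round(34905.3 / 30801.7) = 1
f_alias = |34905.3 - 1 * 30801.7|
        = |34905.3 - 30801.7|
        = 4103.6 Hz

4103.6


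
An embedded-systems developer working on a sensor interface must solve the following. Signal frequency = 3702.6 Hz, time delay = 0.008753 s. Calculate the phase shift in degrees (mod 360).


Phase shift from frequency and time delay:
phi = 360 * f * t_delay
    = 360 * 3702.6 * 0.008753
    = 11667.19 degrees
    mod 360 = 147.19 degrees

147.19 degrees


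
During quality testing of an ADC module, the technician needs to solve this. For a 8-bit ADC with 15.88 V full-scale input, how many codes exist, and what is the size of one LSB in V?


Step 1 — number of quantization levels:
L = 2^N = 2^8 = 256

Step 2 — LSB step size:
delta = Vfs / L
      = 15.88 / 256
      = 0.06203125 V

Levels = 256; step size = 0.06203125 V


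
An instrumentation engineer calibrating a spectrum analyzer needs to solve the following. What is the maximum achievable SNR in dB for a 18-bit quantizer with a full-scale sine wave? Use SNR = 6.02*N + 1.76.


Theoretical SNR for a full-scale sinusoid:
SNR = 6.02 * N + 1.76
    = 6.02 * 18 + 1.76
    = 108.36 + 1.76
    = 110.12 dB

110.12 dB


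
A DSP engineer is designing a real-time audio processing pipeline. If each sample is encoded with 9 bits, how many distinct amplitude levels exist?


Number of quantization levels = 2^N
= 2^9
= 512

512


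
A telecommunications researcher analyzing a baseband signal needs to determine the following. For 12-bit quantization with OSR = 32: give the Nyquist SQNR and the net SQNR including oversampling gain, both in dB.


Step 1 — baseline SQNR at Nyquist:
SQNR_base = 6.02*N + 1.76
          = 6.02*12 + 1.76
          = 74.0 dB

Step 2 — oversampling processing gain:
G = 10*log10(OSR) = 10*log10(32) = 15.05 dB

Step 3 — total:
SQNR_total = 74.0 + 15.05 = 89.05 dB

Base SQNR = 74.0 dB; oversampled SQNR = 89.05 dB


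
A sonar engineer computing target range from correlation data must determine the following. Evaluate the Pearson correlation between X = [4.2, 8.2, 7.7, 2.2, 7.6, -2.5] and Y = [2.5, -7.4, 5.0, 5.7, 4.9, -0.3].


Pearson correlation coefficient (population):
r = cov(X,Y) / (std(X) * std(Y))
Mean X = 4.5667, Mean Y = 1.7333
Cov(X,Y) = -1.440556
Std(X) = 3.827387, Std(Y) = 4.556558
r = -0.0826

-0.0826


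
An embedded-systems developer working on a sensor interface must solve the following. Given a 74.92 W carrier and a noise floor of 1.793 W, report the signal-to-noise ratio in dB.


SNR in decibels:
SNR = 10 * log10(Ps / Pn)
    = 10 * log10(74.92 / 1.793)
    = 10 * log10(41.7847)
    = 10 * 1.621
    = 16.21 dB

16.21 dB


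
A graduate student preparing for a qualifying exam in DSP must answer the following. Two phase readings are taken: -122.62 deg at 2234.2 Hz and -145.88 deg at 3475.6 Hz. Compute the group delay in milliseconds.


Group delay from phase difference:
tau = -d(phi)/d(omega)
d(phi) = -23.26 deg = -0.405964 rad
d(omega) = 2*pi*(3475.6 - 2234.2) = 7799.9462 rad/s
tau = -(-0.405964) / 7799.9462
    = 0.052 ms

0.052 ms


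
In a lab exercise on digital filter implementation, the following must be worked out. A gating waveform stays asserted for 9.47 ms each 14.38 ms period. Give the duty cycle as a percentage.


Duty cycle as a percentage:
DC = (t_on / T) * 100
   = (9.47 / 14.38) * 100
   = 0.658554 * 100
   = 65.86 %

65.86 %


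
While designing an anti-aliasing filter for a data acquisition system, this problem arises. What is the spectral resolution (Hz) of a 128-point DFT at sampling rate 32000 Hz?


DFT frequency resolution:
df = fs / N
   = 32000 / 128
   = 250.0 Hz

250.0 Hz


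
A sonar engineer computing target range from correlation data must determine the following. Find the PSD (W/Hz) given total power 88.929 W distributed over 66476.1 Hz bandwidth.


Power spectral density:
PSD = P / BW
    = 88.929 / 66476.1
    = 0.00133776 W/Hz

0.00133776 W/Hz


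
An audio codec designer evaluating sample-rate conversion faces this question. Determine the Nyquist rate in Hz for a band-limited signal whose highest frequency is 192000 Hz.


The Nyquist rate is twice the maximum frequency component.
fs_min = 2 * fmax
      = 2 * 192000
      = 384000 Hz

384000


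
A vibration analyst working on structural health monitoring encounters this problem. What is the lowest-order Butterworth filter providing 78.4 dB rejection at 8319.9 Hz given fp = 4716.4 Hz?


Butterworth filter order formula:
n = log10(10^(A/10) - 1) / (2 * log10(f_stop/f_pass))
10^(78.4/10) - 1 = 69183096.0919
f_stop/f_pass = 8319.9 / 4716.4 = 1.764
n = 15.9022 -> ceil = 16

16


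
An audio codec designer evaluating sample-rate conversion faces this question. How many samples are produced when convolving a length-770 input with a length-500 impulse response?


Linear convolution output length:
L = N + M - 1
  = 770 + 500 - 1
  = 1269 samples

1269


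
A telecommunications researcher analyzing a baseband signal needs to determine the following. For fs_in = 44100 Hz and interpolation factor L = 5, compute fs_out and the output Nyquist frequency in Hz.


Step 1 — output sample rate after interpolation by L:
fs_out = L * fs_in = 5 * 44100 = 220500 Hz

Step 2 — Nyquist frequency of the output stream:
f_Nyq = fs_out / 2 = 220500 / 2 = 110250.0 Hz

fs_out = 220500 Hz; f_Nyquist = 110250.0 Hz


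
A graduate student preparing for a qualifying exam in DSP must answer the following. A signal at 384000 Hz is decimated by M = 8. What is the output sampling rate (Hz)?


Decimation reduces the sample rate:
fs_out = fs_in / M
       = 384000 / 8
       = 48000.0 Hz

48000.0 Hz


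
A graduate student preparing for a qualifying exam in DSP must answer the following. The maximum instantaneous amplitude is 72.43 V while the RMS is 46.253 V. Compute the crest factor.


Crest factor is the ratio of peak to RMS:
CF = V_peak / V_rms
   = 72.43 / 46.253
   = 1.566

1.566


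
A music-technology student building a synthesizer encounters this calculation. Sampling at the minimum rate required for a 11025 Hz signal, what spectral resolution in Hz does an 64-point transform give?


Step 1 — Nyquist sampling rate:
fs = 2 * fmax = 2 * 11025 = 22050 Hz

Step 2 — DFT bin spacing:
df = fs / N = 22050 / 64 = 344.5312 Hz

344.5312 Hz


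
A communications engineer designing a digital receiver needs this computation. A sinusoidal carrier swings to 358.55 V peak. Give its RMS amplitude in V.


RMS voltage for a sinusoidal waveform:
V_rms = V_peak / sqrt(2)
      = 358.55 / 1.414214
      = 253.533 V

253.533 V


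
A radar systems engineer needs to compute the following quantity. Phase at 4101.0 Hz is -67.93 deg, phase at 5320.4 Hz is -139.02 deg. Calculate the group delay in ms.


Group delay from phase difference:
tau = -d(phi)/d(omega)
d(phi) = -71.09 deg = -1.240755 rad
d(omega) = 2*pi*(5320.4 - 4101.0) = 7661.7162 rad/s
tau = -(-1.240755) / 7661.7162
    = 0.1619 ms

0.1619 ms


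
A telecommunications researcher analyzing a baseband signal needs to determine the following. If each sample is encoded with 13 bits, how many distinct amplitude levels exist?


Number of quantization levels = 2^N
= 2^13
= 8192

8192


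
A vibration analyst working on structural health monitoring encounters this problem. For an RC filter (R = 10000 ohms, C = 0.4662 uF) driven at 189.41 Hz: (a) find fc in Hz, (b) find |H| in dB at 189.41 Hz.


Step 1 — cutoff frequency:
fc = 1 / (2*pi*R*C)
C = 0.4662 uF = 4.662e-07 F
fc = 1 / (2*pi*10000*4.662e-07)
   = 34.1388 Hz

Step 2 — magnitude at f = 189.41 Hz:
|H(f)| = 1 / sqrt(1 + (f/fc)^2)
f/fc = 189.41 / 34.1388 = 5.548233
|H| = 1 / sqrt(1 + 30.782889) = 0.1773795
|H|_dB = 20*log10(0.1773795) = -15.02 dB

fc = 34.1388 Hz; |H(189.41 Hz)| = -15.02 dB


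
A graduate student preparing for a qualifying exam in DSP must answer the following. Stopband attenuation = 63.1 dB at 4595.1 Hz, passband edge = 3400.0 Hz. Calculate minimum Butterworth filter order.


Butterworth filter order formula:
n = log10(10^(A/10) - 1) / (2 * log10(f_stop/f_pass))
10^(63.1/10) - 1 = 2041736.9447
f_stop/f_pass = 4595.1 / 3400.0 = 1.3515
n = 24.1178 -> ceil = 25

25


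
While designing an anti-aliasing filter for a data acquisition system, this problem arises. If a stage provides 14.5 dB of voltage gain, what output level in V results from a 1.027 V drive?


Output voltage from dB gain:
V_out = V_in * 10^(gain_dB / 20)
      = 1.027 * 10^(14.5 / 20)
      = 1.027 * 5.308844
      = 5.4522 V

5.4522 V


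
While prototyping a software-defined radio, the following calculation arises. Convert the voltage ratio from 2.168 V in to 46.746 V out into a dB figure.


Voltage gain in dB:
G = 20 * log10(Vout / Vin)
  = 20 * log10(46.746 / 2.168)
  = 20 * log10(21.561808)
  = 20 * 1.333685
  = 26.67 dB

26.67 dB


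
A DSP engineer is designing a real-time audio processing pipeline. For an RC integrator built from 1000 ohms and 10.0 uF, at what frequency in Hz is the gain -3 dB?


Cutoff frequency of a first-order RC filter:
fc = 1 / (2 * pi * R * C)
C = 10.0 uF = 1e-05 F
fc = 1 / (2 * pi * 1000 * 1e-05)
   = 1 / 0.062831853071796
   = 15.915494 Hz

15.915494 Hz


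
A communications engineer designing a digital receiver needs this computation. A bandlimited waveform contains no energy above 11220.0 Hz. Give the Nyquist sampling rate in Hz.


The Nyquist rate is twice the maximum frequency component.
fs_min = 2 * fmax
      = 2 * 11220.0
      = 22440.0 Hz

22440.0


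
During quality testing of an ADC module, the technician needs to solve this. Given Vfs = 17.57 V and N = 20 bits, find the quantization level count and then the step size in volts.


Step 1 — number of quantization levels:
L = 2^N = 2^20 = 1048576

Step 2 — LSB step size:
delta = Vfs / L
      = 17.57 / 1048576
      = 1.676e-05 V

Levels = 1048576; step size = 1.676e-05 V


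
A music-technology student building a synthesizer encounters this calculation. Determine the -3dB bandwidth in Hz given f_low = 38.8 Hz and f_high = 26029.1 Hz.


Bandwidth is the difference of -3dB frequencies:
BW = f_high - f_low
   = 26029.1 - 38.8
   = 25990.3 Hz

25990.3 Hz


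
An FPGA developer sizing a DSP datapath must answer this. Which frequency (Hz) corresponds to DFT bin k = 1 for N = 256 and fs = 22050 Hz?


Frequency of DFT bin k:
f_k = k * fs / N
    = 1 * 22050 / 256
    = 22050 / 256
    = 86.133 Hz

86.133 Hz


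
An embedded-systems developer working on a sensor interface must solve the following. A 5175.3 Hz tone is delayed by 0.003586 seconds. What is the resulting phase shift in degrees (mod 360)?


Phase shift from frequency and time delay:
phi = 360 * f * t_delay
    = 360 * 5175.3 * 0.003586
    = 6681.11 degrees
    mod 360 = 201.11 degrees

201.11 degrees


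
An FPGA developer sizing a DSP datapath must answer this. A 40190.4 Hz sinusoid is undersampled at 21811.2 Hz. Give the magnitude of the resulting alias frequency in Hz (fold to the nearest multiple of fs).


Compute the nearest integer multiple of fs to the signal:
n = round(40190.4 / 21811.2) = 2
f_alias = |40190.4 - 2 * 21811.2|
        = |40190.4 - 43622.4|
        = 3432.0 Hz

3432.0


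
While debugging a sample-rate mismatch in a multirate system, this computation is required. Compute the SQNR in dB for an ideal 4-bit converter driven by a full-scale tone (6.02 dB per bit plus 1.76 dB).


Theoretical SNR for a full-scale sinusoid:
SNR = 6.02 * N + 1.76
    = 6.02 * 4 + 1.76
    = 24.08 + 1.76
    = 25.84 dB

25.84 dB


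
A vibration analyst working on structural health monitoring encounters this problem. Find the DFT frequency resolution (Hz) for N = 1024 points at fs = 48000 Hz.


DFT frequency resolution:
df = fs / N
   = 48000 / 1024
   = 46.875 Hz

46.875 Hz


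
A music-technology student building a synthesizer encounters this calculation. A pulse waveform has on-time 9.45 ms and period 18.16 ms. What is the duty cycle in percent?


Duty cycle as a percentage:
DC = (t_on / T) * 100
   = (9.45 / 18.16) * 100
   = 0.520374 * 100
   = 52.04 %

52.04 %


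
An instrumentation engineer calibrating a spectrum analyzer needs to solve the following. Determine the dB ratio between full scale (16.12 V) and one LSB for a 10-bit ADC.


Dynamic range from full-scale to LSB:
V_min = V_max / 2^bits = 16.12 / 2^10
DR = 20 * log10(V_max / V_min)
   = 20 * log10(2^10)
   = 20 * 10 * log10(2)
   = 60.21 dB

60.21 dB


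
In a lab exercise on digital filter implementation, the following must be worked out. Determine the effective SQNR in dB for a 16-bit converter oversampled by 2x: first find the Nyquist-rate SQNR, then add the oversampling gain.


Step 1 — baseline SQNR at Nyquist:
SQNR_base = 6.02*N + 1.76
          = 6.02*16 + 1.76
          = 98.08 dB

Step 2 — oversampling processing gain:
G = 10*log10(OSR) = 10*log10(2) = 3.01 dB

Step 3 — total:
SQNR_total = 98.08 + 3.01 = 101.09 dB

Base SQNR = 98.08 dB; oversampled SQNR = 101.09 dB


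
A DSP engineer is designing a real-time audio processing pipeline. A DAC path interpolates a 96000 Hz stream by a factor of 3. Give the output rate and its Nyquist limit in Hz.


Step 1 — output sample rate after interpolation by L:
fs_out = L * fs_in = 3 * 96000 = 288000 Hz

Step 2 — Nyquist frequency of the output stream:
f_Nyq = fs_out / 2 = 288000 / 2 = 144000.0 Hz

fs_out = 288000 Hz; f_Nyquist = 144000.0 Hz


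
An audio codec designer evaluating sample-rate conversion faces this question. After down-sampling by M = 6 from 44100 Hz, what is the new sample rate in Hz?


Decimation reduces the sample rate:
fs_out = fs_in / M
       = 44100 / 6
       = 7350.0 Hz

7350.0 Hz


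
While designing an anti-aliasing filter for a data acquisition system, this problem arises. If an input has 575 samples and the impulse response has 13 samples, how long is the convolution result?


Linear convolution output length:
L = N + M - 1
  = 575 + 13 - 1
  = 587 samples

587


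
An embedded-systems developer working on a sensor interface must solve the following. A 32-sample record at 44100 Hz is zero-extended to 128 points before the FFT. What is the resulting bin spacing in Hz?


Frequency resolution after zero-padding:
N_padded = 32 * 4 = 128
df = fs / N_padded
   = 44100 / 128
   = 344.5312 Hz

344.5312 Hz


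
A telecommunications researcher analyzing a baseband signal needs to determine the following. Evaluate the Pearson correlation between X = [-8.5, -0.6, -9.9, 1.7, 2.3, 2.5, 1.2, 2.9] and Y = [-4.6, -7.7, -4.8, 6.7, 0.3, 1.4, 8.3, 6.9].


Pearson correlation coefficient (population):
r = cov(X,Y) / (std(X) * std(Y))
Mean X = -1.05, Mean Y = 0.8125
Cov(X,Y) = 17.951875
Std(X) = 4.822862, Std(Y) = 5.718924
r = 0.6509

0.6509


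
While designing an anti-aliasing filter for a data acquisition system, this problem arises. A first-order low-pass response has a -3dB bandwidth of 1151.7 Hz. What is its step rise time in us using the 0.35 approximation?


Rise time from bandwidth relationship:
tr = 0.35 / BW
   = 0.35 / 1151.7
   = 0.0003038985847 s
   = 303.8986 us

303.8986 us


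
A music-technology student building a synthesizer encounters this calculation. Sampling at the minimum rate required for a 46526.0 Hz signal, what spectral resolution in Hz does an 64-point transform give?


Step 1 — Nyquist sampling rate:
fs = 2 * fmax = 2 * 46526.0 = 93052.0 Hz

Step 2 — DFT bin spacing:
df = fs / N = 93052.0 / 64 = 1453.9375 Hz

1453.9375 Hz


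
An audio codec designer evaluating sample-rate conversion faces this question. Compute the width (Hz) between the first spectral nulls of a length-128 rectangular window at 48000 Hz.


Main lobe width for a rectangular window:
Width = 2 * fs / N
      = 2 * 48000 / 128
      = 96000 / 128
      = 750.0 Hz

750.0 Hz


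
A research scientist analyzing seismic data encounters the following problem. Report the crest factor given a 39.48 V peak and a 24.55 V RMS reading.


Crest factor is the ratio of peak to RMS:
CF = V_peak / V_rms
   = 39.48 / 24.55
   = 1.6081

1.6081


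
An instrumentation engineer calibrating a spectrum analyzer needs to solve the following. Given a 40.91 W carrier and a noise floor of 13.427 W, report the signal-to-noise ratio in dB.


SNR in decibels:
SNR = 10 * log10(Ps / Pn)
    = 10 * log10(40.91 / 13.427)
    = 10 * log10(3.0468)
    = 10 * 0.4839
    = 4.84 dB

4.84 dB


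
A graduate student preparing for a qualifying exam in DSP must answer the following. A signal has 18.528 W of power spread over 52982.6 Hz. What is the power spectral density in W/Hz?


Power spectral density:
PSD = P / BW
    = 18.528 / 52982.6
    = 0.0003497 W/Hz

0.0003497 W/Hz


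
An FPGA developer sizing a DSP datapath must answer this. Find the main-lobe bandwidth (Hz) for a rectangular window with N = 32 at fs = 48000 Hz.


Main lobe width for a rectangular window:
Width = 2 * fs / N
      = 2 * 48000 / 32
      = 96000 / 32
      = 3000.0 Hz

3000.0 Hz


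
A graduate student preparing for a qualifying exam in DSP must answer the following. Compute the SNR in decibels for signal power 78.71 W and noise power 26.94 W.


SNR in decibels:
SNR = 10 * log10(Ps / Pn)
    = 10 * log10(78.71 / 26.94)
    = 10 * log10(2.9217)
    = 10 * 0.4656
    = 4.66 dB

4.66 dB


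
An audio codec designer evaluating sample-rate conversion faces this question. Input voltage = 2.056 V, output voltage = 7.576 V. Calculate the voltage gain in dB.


Voltage gain in dB:
G = 20 * log10(Vout / Vin)
  = 20 * log10(7.576 / 2.056)
  = 20 * log10(3.684825)
  = 20 * 0.566417
  = 11.33 dB

11.33 dB


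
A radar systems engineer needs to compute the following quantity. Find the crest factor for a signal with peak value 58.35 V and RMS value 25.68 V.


Crest factor is the ratio of peak to RMS:
CF = V_peak / V_rms
   = 58.35 / 25.68
   = 2.2722

2.2722


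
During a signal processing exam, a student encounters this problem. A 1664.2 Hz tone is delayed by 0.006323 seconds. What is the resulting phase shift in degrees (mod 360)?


Phase shift from frequency and time delay:
phi = 360 * f * t_delay
    = 360 * 1664.2 * 0.006323
    = 3788.19 degrees
    mod 360 = 188.19 degrees

188.19 degrees


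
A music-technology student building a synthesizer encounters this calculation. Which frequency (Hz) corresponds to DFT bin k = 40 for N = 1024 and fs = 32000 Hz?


Frequency of DFT bin k:
f_k = k * fs / N
    = 40 * 32000 / 1024
    = 1280000 / 1024
    = 1250.0 Hz

1250.0 Hz


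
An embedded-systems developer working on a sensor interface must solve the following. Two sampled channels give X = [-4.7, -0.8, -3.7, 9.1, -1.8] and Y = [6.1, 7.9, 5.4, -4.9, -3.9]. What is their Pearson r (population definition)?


Pearson correlation coefficient (population):
r = cov(X,Y) / (std(X) * std(Y))
Mean X = -0.38, Mean Y = 2.12
Cov(X,Y) = -17.7024
Std(X) = 4.934531, Std(Y) = 5.394961
r = -0.665

-0.665


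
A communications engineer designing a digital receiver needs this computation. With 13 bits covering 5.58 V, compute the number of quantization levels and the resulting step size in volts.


Step 1 — number of quantization levels:
L = 2^N = 2^13 = 8192

Step 2 — LSB step size:
delta = Vfs / L
      = 5.58 / 8192
      = 0.00068115 V

Levels = 8192; step size = 0.00068115 V


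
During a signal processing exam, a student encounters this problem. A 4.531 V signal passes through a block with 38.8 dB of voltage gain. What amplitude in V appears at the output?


Output voltage from dB gain:
V_out = V_in * 10^(gain_dB / 20)
      = 4.531 * 10^(38.8 / 20)
      = 4.531 * 87.096359
      = 394.6336 V

394.6336 V


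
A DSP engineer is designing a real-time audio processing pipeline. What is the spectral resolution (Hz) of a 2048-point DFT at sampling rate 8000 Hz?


DFT frequency resolution:
df = fs / N
   = 8000 / 2048
   = 3.9062 Hz

3.9062 Hz


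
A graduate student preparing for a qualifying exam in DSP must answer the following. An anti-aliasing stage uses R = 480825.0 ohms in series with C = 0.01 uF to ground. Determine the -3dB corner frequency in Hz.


Cutoff frequency of a first-order RC filter:
fc = 1 / (2 * pi * R * C)
C = 0.01 uF = 1e-08 F
fc = 1 / (2 * pi * 480825.0 * 1e-08)
   = 1 / 0.030211125753246
   = 33.100389 Hz

33.100389 Hz


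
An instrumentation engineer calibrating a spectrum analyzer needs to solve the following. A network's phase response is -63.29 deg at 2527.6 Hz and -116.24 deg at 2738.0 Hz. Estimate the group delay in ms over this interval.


Group delay from phase difference:
tau = -d(phi)/d(omega)
d(phi) = -52.95 deg = -0.924152 rad
d(omega) = 2*pi*(2738.0 - 2527.6) = 1321.9822 rad/s
tau = -(-0.924152) / 1321.9822
    = 0.6991 ms

0.6991 ms


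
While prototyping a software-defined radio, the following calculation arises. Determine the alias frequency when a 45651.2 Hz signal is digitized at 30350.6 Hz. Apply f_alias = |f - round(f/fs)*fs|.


Compute the nearest integer multiple of fs to the signal:
n = round(45651.2 / 30350.6) = 2
f_alias = |45651.2 - 2 * 30350.6|
        = |45651.2 - 60701.2|
        = 15050.0 Hz

15050.0


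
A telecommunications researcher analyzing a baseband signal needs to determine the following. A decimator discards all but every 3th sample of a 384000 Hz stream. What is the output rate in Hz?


Decimation reduces the sample rate:
fs_out = fs_in / M
       = 384000 / 3
       = 128000.0 Hz

128000.0 Hz


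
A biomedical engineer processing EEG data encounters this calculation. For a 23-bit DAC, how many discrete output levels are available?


Number of quantization levels = 2^N
= 2^23
= 8388608

8388608


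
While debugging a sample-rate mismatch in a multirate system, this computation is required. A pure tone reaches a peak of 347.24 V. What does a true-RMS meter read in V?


RMS voltage for a sinusoidal waveform:
V_rms = V_peak / sqrt(2)
      = 347.24 / 1.414214
      = 245.536 V

245.536 V


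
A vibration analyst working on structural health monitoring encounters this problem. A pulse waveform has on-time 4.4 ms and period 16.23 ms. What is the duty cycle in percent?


Duty cycle as a percentage:
DC = (t_on / T) * 100
   = (4.4 / 16.23) * 100
   = 0.271103 * 100
   = 27.11 %

27.11 %


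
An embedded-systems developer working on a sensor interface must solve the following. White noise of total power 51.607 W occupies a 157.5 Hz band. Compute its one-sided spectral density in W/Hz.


Power spectral density:
PSD = P / BW
    = 51.607 / 157.5
    = 0.32766349 W/Hz

0.32766349 W/Hz


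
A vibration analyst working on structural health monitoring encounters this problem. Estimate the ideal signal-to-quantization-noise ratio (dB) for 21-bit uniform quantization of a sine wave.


Theoretical SNR for a full-scale sinusoid:
SNR = 6.02 * N + 1.76
    = 6.02 * 21 + 1.76
    = 126.42 + 1.76
    = 128.18 dB

128.18 dB


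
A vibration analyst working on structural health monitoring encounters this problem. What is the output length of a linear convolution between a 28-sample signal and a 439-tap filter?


Linear convolution output length:
L = N + M - 1
  = 28 + 439 - 1
  = 466 samples

466


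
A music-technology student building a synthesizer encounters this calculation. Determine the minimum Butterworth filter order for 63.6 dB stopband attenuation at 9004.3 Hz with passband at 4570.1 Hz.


Butterworth filter order formula:
n = log10(10^(A/10) - 1) / (2 * log10(f_stop/f_pass))
10^(63.6/10) - 1 = 2290866.6528
f_stop/f_pass = 9004.3 / 4570.1 = 1.9703
n = 10.7971 -> ceil = 11

11


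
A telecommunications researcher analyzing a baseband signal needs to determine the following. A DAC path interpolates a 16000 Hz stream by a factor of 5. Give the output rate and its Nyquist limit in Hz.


Step 1 — output sample rate after interpolation by L:
fs_out = L * fs_in = 5 * 16000 = 80000 Hz

Step 2 — Nyquist frequency of the output stream:
f_Nyq = fs_out / 2 = 80000 / 2 = 40000.0 Hz

fs_out = 80000 Hz; f_Nyquist = 40000.0 Hz


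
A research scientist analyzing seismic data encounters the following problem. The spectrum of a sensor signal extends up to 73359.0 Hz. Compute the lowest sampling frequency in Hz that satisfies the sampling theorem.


The Nyquist rate is twice the maximum frequency component.
fs_min = 2 * fmax
      = 2 * 73359.0
      = 146718.0 Hz

146718.0


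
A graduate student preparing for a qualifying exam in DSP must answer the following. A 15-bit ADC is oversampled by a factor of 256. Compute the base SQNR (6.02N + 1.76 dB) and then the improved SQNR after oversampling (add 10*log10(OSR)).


Step 1 — baseline SQNR at Nyquist:
SQNR_base = 6.02*N + 1.76
          = 6.02*15 + 1.76
          = 92.06 dB

Step 2 — oversampling processing gain:
G = 10*log10(OSR) = 10*log10(256) = 24.08 dB

Step 3 — total:
SQNR_total = 92.06 + 24.08 = 116.14 dB

Base SQNR = 92.06 dB; oversampled SQNR = 116.14 dB


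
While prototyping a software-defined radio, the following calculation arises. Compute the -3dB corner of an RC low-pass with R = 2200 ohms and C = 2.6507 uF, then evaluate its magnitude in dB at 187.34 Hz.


Step 1 — cutoff frequency:
fc = 1 / (2*pi*R*C)
C = 2.6507 uF = 2.6507e-06 F
fc = 1 / (2*pi*2200*2.6507e-06)
   = 27.2921 Hz

Step 2 — magnitude at f = 187.34 Hz:
|H(f)| = 1 / sqrt(1 + (f/fc)^2)
f/fc = 187.34 / 27.2921 = 6.864257
|H| = 1 / sqrt(1 + 47.118024) = 0.1441604
|H|_dB = 20*log10(0.1441604) = -16.82 dB

fc = 27.2921 Hz; |H(187.34 Hz)| = -16.82 dB


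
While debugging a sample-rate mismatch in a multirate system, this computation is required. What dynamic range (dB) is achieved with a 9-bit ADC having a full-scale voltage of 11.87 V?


Dynamic range from full-scale to LSB:
V_min = V_max / 2^bits = 11.87 / 2^9
DR = 20 * log10(V_max / V_min)
   = 20 * log10(2^9)
   = 20 * 9 * log10(2)
   = 54.19 dB

54.19 dB


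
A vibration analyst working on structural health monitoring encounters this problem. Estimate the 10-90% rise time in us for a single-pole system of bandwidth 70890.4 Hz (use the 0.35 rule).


Rise time from bandwidth relationship:
tr = 0.35 / BW
   = 0.35 / 70890.4
   = 4.937198831e-06 s
   = 4.9372 us

4.9372 us


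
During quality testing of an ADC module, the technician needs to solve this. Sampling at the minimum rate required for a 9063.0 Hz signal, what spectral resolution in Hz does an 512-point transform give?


Step 1 — Nyquist sampling rate:
fs = 2 * fmax = 2 * 9063.0 = 18126.0 Hz

Step 2 — DFT bin spacing:
df = fs / N = 18126.0 / 512 = 35.4023 Hz

35.4023 Hz


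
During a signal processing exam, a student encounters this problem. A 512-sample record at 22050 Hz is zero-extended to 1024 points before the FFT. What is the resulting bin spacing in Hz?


Frequency resolution after zero-padding:
N_padded = 512 * 2 = 1024
df = fs / N_padded
   = 22050 / 1024
   = 21.5332 Hz

21.5332 Hz


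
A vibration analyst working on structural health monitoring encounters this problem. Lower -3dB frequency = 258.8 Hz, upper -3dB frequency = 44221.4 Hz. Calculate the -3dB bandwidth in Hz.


Bandwidth is the difference of -3dB frequencies:
BW = f_high - f_low
   = 44221.4 - 258.8
   = 43962.6 Hz

43962.6 Hz


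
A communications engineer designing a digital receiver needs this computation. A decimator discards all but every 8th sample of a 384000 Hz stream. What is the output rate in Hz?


Decimation reduces the sample rate:
fs_out = fs_in / M
       = 384000 / 8
       = 48000.0 Hz

48000.0 Hz


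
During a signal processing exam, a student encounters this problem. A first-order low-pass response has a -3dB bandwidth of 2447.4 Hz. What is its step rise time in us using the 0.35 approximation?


Rise time from bandwidth relationship:
tr = 0.35 / BW
   = 0.35 / 2447.4
   = 0.0001430089074 s
   = 143.0089 us

143.0089 us


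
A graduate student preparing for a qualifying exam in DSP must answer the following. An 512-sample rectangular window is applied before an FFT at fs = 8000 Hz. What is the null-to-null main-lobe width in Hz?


Main lobe width for a rectangular window:
Width = 2 * fs / N
      = 2 * 8000 / 512
      = 16000 / 512
      = 31.25 Hz

31.25 Hz


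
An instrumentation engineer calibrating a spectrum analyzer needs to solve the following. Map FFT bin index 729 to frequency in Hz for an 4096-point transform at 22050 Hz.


Frequency of DFT bin k:
f_k = k * fs / N
    = 729 * 22050 / 4096
    = 16074450 / 4096
    = 3924.426 Hz

3924.426 Hz


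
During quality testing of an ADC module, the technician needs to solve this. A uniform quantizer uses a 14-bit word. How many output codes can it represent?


Number of quantization levels = 2^N
= 2^14
= 16384

16384


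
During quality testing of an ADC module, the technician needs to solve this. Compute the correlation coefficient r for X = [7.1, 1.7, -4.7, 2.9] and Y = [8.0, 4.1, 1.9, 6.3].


Pearson correlation coefficient (population):
r = cov(X,Y) / (std(X) * std(Y))
Mean X = 1.75, Mean Y = 5.075
Cov(X,Y) = 9.39625
Std(X) = 4.229362, Std(Y) = 2.296056
r = 0.9676

0.9676


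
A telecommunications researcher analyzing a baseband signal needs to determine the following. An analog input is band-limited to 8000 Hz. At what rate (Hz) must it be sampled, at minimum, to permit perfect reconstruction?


The Nyquist rate is twice the maximum frequency component.
fs_min = 2 * fmax
      = 2 * 8000
      = 16000 Hz

16000


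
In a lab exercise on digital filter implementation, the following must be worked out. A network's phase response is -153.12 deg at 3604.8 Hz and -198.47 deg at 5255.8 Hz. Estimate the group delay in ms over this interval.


Group delay from phase difference:
tau = -d(phi)/d(omega)
d(phi) = -45.35 deg = -0.791507 rad
d(omega) = 2*pi*(5255.8 - 3604.8) = 10373.5389 rad/s
tau = -(-0.791507) / 10373.5389
    = 0.0763 ms

0.0763 ms


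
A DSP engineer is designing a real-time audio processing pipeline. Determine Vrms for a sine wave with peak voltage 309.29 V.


RMS voltage for a sinusoidal waveform:
V_rms = V_peak / sqrt(2)
      = 309.29 / 1.414214
      = 218.701 V

218.701 V


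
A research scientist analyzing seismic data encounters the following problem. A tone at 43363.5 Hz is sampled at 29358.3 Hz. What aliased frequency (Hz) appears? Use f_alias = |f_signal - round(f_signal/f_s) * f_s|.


Compute the nearest integer multiple of fs to the signal:
n = round(43363.5 / 29358.3) = 1
f_alias = |43363.5 - 1 * 29358.3|
        = |43363.5 - 29358.3|
        = 14005.2 Hz

14005.2
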